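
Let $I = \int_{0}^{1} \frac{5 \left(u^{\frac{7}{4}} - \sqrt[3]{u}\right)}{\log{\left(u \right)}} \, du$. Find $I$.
$- \log{\left(\frac{1048576}{39135393} \right)}$

Replace the exponent $\frac{1}{3}$ by a parameter $a$: let $I(a) = \int_{0}^{1} \frac{5 \left(u^{\frac{7}{4}} - u^{a}\right)}{\log{\left(u \right)}} \, du$.

Since $\dfrac{\partial}{\partial a}\,u^{a} = u^{a} \ln u$, the $\ln u$ in the denominator cancels and
$$\frac{dI}{da} = \int_{0}^{1} -5 u^{a} \, du = -5 \left[\frac{u^{a+1}}{a+1}\right]_0^1 = - \frac{5}{a + 1}.$$

Integrating with respect to $a$ gives $I(a) = - \log{\left(\frac{1024 \left(a + 1\right)^{5}}{161051} \right)} + C$.

At $a = \frac{7}{4}$ the integrand is identically $0$, so $I(\frac{7}{4}) = 0$. The closed form gives $0$, hence $C = 0$.

Setting $a = \frac{1}{3}$:
$$I = - \log{\left(\frac{1048576}{39135393} \right)}.$$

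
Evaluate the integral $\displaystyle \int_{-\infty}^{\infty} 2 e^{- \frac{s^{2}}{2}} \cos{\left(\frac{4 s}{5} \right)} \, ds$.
$\frac{2 \sqrt{2} \sqrt{\pi}}{e^{\frac{8}{25}}}$

Treat the cosine frequency as a parameter and define $I(b) = \int_{-\infty}^{\infty} 2 e^{- \frac{s^{2}}{2}} \cos{\left(b s \right)} \, ds$.

Differentiating under the integral sign,
$$I'(b) = \int_{-\infty}^{\infty} - 2 s e^{- \frac{s^{2}}{2}} \sin{\left(b s \right)} \, ds.$$

Integrate $\int_{-\infty}^{\infty} s \sin(b s)\, e^{- \frac{s^{2}}{2}}\, ds$ by parts with $u = \sin(b s)$ and $dv = s\, e^{- \frac{s^{2}}{2}}\, ds$, giving $v = - e^{- \frac{s^{2}}{2}}$. The boundary term vanishes and
$$\int_{-\infty}^{\infty} s \sin(b s)\, e^{- \frac{s^{2}}{2}}\, ds = b \int_{-\infty}^{\infty} \cos(b s)\, e^{- \frac{s^{2}}{2}}\, ds,$$
so $I'(b) = - b\, I(b)$.

This is a separable first-order ODE; solving with the initial condition $I(0) = \int_{-\infty}^{\infty} 2 e^{- \frac{s^{2}}{2}}\,ds = 2 \sqrt{2} \sqrt{\pi}$ gives
$$I(b) = 2 \sqrt{2} \sqrt{\pi} e^{- \frac{b^{2}}{2}}.$$

Setting $b = \frac{4}{5}$:
$$I = \frac{2 \sqrt{2} \sqrt{\pi}}{e^{\frac{8}{25}}}.$$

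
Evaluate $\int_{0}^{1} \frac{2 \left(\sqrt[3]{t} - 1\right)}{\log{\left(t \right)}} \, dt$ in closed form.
$\log{\left(\frac{16}{9} \right)}$

Replace the exponent $\frac{1}{3}$ by a parameter $a$: let $I(a) = \int_{0}^{1} \frac{2 \left(t^{a} - 1\right)}{\log{\left(t \right)}} \, dt$.

Since $\dfrac{\partial}{\partial a}\,t^{a} = t^{a} \ln t$, the $\ln t$ in the denominator cancels and
$$\frac{dI}{da} = \int_{0}^{1} 2 t^{a} \, dt = 2 \left[\frac{t^{a+1}}{a+1}\right]_0^1 = \frac{2}{a + 1}.$$

Integrating with respect to $a$ gives $I(a) = 2 \log{\left(a + 1 \right)} + C$.

At $a = 0$ the integrand is identically $0$, so $I(0) = 0$. The closed form gives $0$, hence $C = 0$.

Setting $a = \frac{1}{3}$:
$$I = \log{\left(\frac{16}{9} \right)}.$$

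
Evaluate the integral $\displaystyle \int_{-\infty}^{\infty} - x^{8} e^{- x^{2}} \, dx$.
$- \frac{105 \sqrt{\pi}}{16}$

Start from the elementary integral
$$J(a) = \int_{-\infty}^{\infty} - e^{- a x^{2}} \, dx = - \frac{\sqrt{\pi}}{\sqrt{a}}.$$

Differentiating under the integral sign brings down a factor of $(-x^2)$:
$$\frac{dJ}{da} = \int_{-\infty}^{\infty} x^{2} e^{- a x^{2}} \, dx = \frac{\sqrt{\pi}}{2 a^{\frac{3}{2}}}.$$

Repeating $4$ times in total — each differentiation brings down another $(-x^2)$ — gives
$$\frac{d^{4}J}{da^{4}} = \int_{-\infty}^{\infty} - x^{8} e^{- a x^{2}} \, dx = - \frac{105 \sqrt{\pi}}{16 a^{\frac{9}{2}}},$$
and the integrand here is exactly the target integrand, so $I = - \frac{105 \sqrt{\pi}}{16 a^{\frac{9}{2}}}$.

Setting $a = 1$:
$$I = - \frac{105 \sqrt{\pi}}{16}.$$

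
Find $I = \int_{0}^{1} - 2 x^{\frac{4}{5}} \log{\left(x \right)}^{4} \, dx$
$- \frac{50000}{19683}$

Start from the elementary integral
$$J(a) = \int_{0}^{1} - 2 x^{a} \, dx = - \frac{2}{a + 1}.$$

Differentiating under the integral sign brings down a factor of $\ln x$:
$$\frac{dJ}{da} = \int_{0}^{1} - 2 x^{a} \log{\left(x \right)} \, dx = \frac{2}{\left(a + 1\right)^{2}}.$$

Repeating $4$ times in total — each differentiation brings down another $\ln x$ — gives
$$\frac{d^{4}J}{da^{4}} = \int_{0}^{1} - 2 x^{a} \log{\left(x \right)}^{4} \, dx = - \frac{48}{\left(a + 1\right)^{5}},$$
and the integrand here is exactly the target integrand, so $I = - \frac{48}{\left(a + 1\right)^{5}}$.

Setting $a = \frac{4}{5}$:
$$I = - \frac{50000}{19683}.$$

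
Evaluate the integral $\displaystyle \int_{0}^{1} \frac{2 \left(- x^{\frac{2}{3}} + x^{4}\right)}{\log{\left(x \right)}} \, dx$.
$\log{\left(9 \right)}$

Replace the exponent $4$ by a parameter $a$: let $I(a) = \int_{0}^{1} \frac{2 \left(- x^{\frac{2}{3}} + x^{a}\right)}{\log{\left(x \right)}} \, dx$.

Since $\dfrac{\partial}{\partial a}\,x^{a} = x^{a} \ln x$, the $\ln x$ in the denominator cancels and
$$\frac{dI}{da} = \int_{0}^{1} 2 x^{a} \, dx = 2 \left[\frac{x^{a+1}}{a+1}\right]_0^1 = \frac{2}{a + 1}.$$

Integrating with respect to $a$ gives $I(a) = \log{\left(\frac{9 \left(a + 1\right)^{2}}{25} \right)} + C$.

At $a = \frac{2}{3}$ the integrand is identically $0$, so $I(\frac{2}{3}) = 0$. The closed form gives $0$, hence $C = 0$.

Setting $a = 4$:
$$I = \log{\left(9 \right)}.$$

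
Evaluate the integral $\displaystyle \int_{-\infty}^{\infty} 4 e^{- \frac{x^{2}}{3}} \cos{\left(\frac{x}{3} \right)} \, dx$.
$\frac{4 \sqrt{3} \sqrt{\pi}}{e^{\frac{1}{12}}}$

Treat the cosine frequency as a parameter and define $I(b) = \int_{-\infty}^{\infty} 4 e^{- \frac{x^{2}}{3}} \cos{\left(b x \right)} \, dx$.

Differentiating under the integral sign,
$$I'(b) = \int_{-\infty}^{\infty} - 4 x e^{- \frac{x^{2}}{3}} \sin{\left(b x \right)} \, dx.$$

Integrate $\int_{-\infty}^{\infty} x \sin(b x)\, e^{- \frac{x^{2}}{3}}\, dx$ by parts with $u = \sin(b x)$ and $dv = x\, e^{- \frac{x^{2}}{3}}\, dx$, giving $v = - \frac{3 e^{- \frac{x^{2}}{3}}}{2}$. The boundary term vanishes and
$$\int_{-\infty}^{\infty} x \sin(b x)\, e^{- \frac{x^{2}}{3}}\, dx = \frac{3 b}{2} \int_{-\infty}^{\infty} \cos(b x)\, e^{- \frac{x^{2}}{3}}\, dx,$$
so $I'(b) = - \frac{3 b}{2}\, I(b)$.

This is a separable first-order ODE; solving with the initial condition $I(0) = \int_{-\infty}^{\infty} 4 e^{- \frac{x^{2}}{3}}\,dx = 4 \sqrt{3} \sqrt{\pi}$ gives
$$I(b) = 4 \sqrt{3} \sqrt{\pi} e^{- \frac{3 b^{2}}{4}}.$$

Setting $b = \frac{1}{3}$:
$$I = \frac{4 \sqrt{3} \sqrt{\pi}}{e^{\frac{1}{12}}}.$$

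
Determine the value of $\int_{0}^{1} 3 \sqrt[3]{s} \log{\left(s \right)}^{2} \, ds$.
$\frac{81}{32}$

Start from the elementary integral
$$J(a) = \int_{0}^{1} 3 s^{a} \, ds = \frac{3}{a + 1}.$$

Differentiating under the integral sign brings down a factor of $\ln s$:
$$\frac{dJ}{da} = \int_{0}^{1} 3 s^{a} \log{\left(s \right)} \, ds = - \frac{3}{\left(a + 1\right)^{2}}.$$

Repeating twice in total — each differentiation brings down another $\ln s$ — gives
$$\frac{d^{2}J}{da^{2}} = \int_{0}^{1} 3 s^{a} \log{\left(s \right)}^{2} \, ds = \frac{6}{\left(a + 1\right)^{3}},$$
and the integrand here is exactly the target integrand, so $I = \frac{6}{\left(a + 1\right)^{3}}$.

Setting $a = \frac{1}{3}$:
$$I = \frac{81}{32}.$$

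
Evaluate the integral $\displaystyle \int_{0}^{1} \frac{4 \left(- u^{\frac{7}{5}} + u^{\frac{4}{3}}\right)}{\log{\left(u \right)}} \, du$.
$\log{\left(\frac{1500625}{1679616} \right)}$

Introduce a parameter $a$ in the exponent: let $I(a) = \int_{0}^{1} \frac{4 \left(- u^{\frac{7}{5}} + u^{a}\right)}{\log{\left(u \right)}} \, du$.

Since $\dfrac{\partial}{\partial a}\,u^{a} = u^{a} \ln u$, the $\ln u$ in the denominator cancels and
$$\frac{dI}{da} = \int_{0}^{1} 4 u^{a} \, du = 4 \left[\frac{u^{a+1}}{a+1}\right]_0^1 = \frac{4}{a + 1}.$$

Integrating with respect to $a$ gives $I(a) = \log{\left(\frac{625 \left(a + 1\right)^{4}}{20736} \right)} + C$.

At $a = \frac{7}{5}$ the integrand is identically $0$, so $I(\frac{7}{5}) = 0$. The closed form gives $0$, hence $C = 0$.

Setting $a = \frac{4}{3}$:
$$I = \log{\left(\frac{1500625}{1679616} \right)}.$$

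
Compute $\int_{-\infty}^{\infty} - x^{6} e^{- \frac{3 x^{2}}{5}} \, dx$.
$- \frac{625 \sqrt{15} \sqrt{\pi}}{216}$

Consider the simpler parametrised integral
$$J(a) = \int_{-\infty}^{\infty} - e^{- a x^{2}} \, dx = - \frac{\sqrt{\pi}}{\sqrt{a}}.$$

Differentiating under the integral sign brings down a factor of $(-x^2)$:
$$\frac{dJ}{da} = \int_{-\infty}^{\infty} x^{2} e^{- a x^{2}} \, dx = \frac{\sqrt{\pi}}{2 a^{\frac{3}{2}}}.$$

Repeating $3$ times in total — each differentiation brings down another $(-x^2)$ — gives
$$\frac{d^{3}J}{da^{3}} = \int_{-\infty}^{\infty} x^{6} e^{- a x^{2}} \, dx = \frac{15 \sqrt{\pi}}{8 a^{\frac{7}{2}}},$$
and the integrand here is $(-1)^{3}$ times the target integrand, so $I = (-1)^{3}\,\frac{d^{3}J}{da^{3}} = - \frac{15 \sqrt{\pi}}{8 a^{\frac{7}{2}}}$.

Setting $a = \frac{3}{5}$:
$$I = - \frac{625 \sqrt{15} \sqrt{\pi}}{216}.$$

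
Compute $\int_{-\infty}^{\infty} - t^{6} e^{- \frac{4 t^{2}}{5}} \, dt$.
$- \frac{1875 \sqrt{5} \sqrt{\pi}}{1024}$

Start from the elementary integral
$$J(a) = \int_{-\infty}^{\infty} - e^{- a t^{2}} \, dt = - \frac{\sqrt{\pi}}{\sqrt{a}}.$$

Differentiating under the integral sign brings down a factor of $(-t^2)$:
$$\frac{dJ}{da} = \int_{-\infty}^{\infty} t^{2} e^{- a t^{2}} \, dt = \frac{\sqrt{\pi}}{2 a^{\frac{3}{2}}}.$$

Repeating $3$ times in total — each differentiation brings down another $(-t^2)$ — gives
$$\frac{d^{3}J}{da^{3}} = \int_{-\infty}^{\infty} t^{6} e^{- a t^{2}} \, dt = \frac{15 \sqrt{\pi}}{8 a^{\frac{7}{2}}},$$
and the integrand here is $(-1)^{3}$ times the target integrand, so $I = (-1)^{3}\,\frac{d^{3}J}{da^{3}} = - \frac{15 \sqrt{\pi}}{8 a^{\frac{7}{2}}}$.

Setting $a = \frac{4}{5}$:
$$I = - \frac{1875 \sqrt{5} \sqrt{\pi}}{1024}.$$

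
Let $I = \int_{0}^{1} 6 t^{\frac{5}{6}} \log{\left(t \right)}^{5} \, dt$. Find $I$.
$- \frac{33592320}{1771561}$

Begin with the known integral
$$J(a) = \int_{0}^{1} 6 t^{a} \, dt = \frac{6}{a + 1}.$$

Differentiating under the integral sign brings down a factor of $\ln t$:
$$\frac{dJ}{da} = \int_{0}^{1} 6 t^{a} \log{\left(t \right)} \, dt = - \frac{6}{\left(a + 1\right)^{2}}.$$

Repeating $5$ times in total — each differentiation brings down another $\ln t$ — gives
$$\frac{d^{5}J}{da^{5}} = \int_{0}^{1} 6 t^{a} \log{\left(t \right)}^{5} \, dt = - \frac{720}{\left(a + 1\right)^{6}},$$
and the integrand here is exactly the target integrand, so $I = - \frac{720}{\left(a + 1\right)^{6}}$.

Setting $a = \frac{5}{6}$:
$$I = - \frac{33592320}{1771561}.$$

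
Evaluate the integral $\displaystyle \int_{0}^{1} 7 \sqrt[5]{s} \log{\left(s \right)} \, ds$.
$- \frac{175}{36}$

Consider the simpler parametrised integral
$$J(a) = \int_{0}^{1} 7 s^{a} \, ds = \frac{7}{a + 1}.$$

Differentiating under the integral sign brings down a factor of $\ln s$:
$$\frac{dJ}{da} = \int_{0}^{1} 7 s^{a} \log{\left(s \right)} \, ds = - \frac{7}{\left(a + 1\right)^{2}}.$$

The integral on the left is $I$, so $I = - \frac{7}{\left(a + 1\right)^{2}}$.

Setting $a = \frac{1}{5}$:
$$I = - \frac{175}{36}.$$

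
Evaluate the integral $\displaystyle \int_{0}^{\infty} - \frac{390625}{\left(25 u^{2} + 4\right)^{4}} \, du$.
$- \frac{390625 \pi}{4096}$

Begin with the known result
$$J(a) = \int_{0}^{\infty} - \frac{1}{a^{2} + u^{2}} \, du = - \frac{\pi}{2 a}.$$

Differentiating under the integral sign with respect to $a$,
$$\frac{dJ}{da} = \int_{0}^{\infty} \frac{2 a}{\left(a^{2} + u^{2}\right)^{2}} \, du = \frac{\pi}{2 a^{2}},$$
so $\int_{0}^{\infty} - \frac{1}{\left(a^{2} + u^{2}\right)^{2}} \, du = - \frac{\pi}{4 a^{3}}$.

Repeating — each differentiation of $1/(u^2+a^2)^j$ produces $-2ja/(u^2+a^2)^{j+1}$ — and dividing through by $-2ja$ at each step yields, after $3$ differentiations in total,
$$\int_{0}^{\infty} - \frac{1}{\left(a^{2} + u^{2}\right)^{4}} \, du = - \frac{5 \pi}{32 a^{7}}.$$

Setting $a = \frac{2}{5}$:
$$I = - \frac{390625 \pi}{4096}.$$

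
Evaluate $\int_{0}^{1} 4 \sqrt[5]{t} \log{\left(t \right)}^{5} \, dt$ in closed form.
$- \frac{78125}{486}$

Begin with the known integral
$$J(a) = \int_{0}^{1} 4 t^{a} \, dt = \frac{4}{a + 1}.$$

Differentiating under the integral sign brings down a factor of $\ln t$:
$$\frac{dJ}{da} = \int_{0}^{1} 4 t^{a} \log{\left(t \right)} \, dt = - \frac{4}{\left(a + 1\right)^{2}}.$$

Repeating $5$ times in total — each differentiation brings down another $\ln t$ — gives
$$\frac{d^{5}J}{da^{5}} = \int_{0}^{1} 4 t^{a} \log{\left(t \right)}^{5} \, dt = - \frac{480}{\left(a + 1\right)^{6}},$$
and the integrand here is exactly the target integrand, so $I = - \frac{480}{\left(a + 1\right)^{6}}$.

Setting $a = \frac{1}{5}$:
$$I = - \frac{78125}{486}.$$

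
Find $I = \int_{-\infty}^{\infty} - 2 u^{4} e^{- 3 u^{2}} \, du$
$- \frac{\sqrt{3} \sqrt{\pi}}{18}$

Start from the elementary integral
$$J(a) = \int_{-\infty}^{\infty} - 2 e^{- a u^{2}} \, du = - \frac{2 \sqrt{\pi}}{\sqrt{a}}.$$

Differentiating under the integral sign brings down a factor of $(-u^2)$:
$$\frac{dJ}{da} = \int_{-\infty}^{\infty} 2 u^{2} e^{- a u^{2}} \, du = \frac{\sqrt{\pi}}{a^{\frac{3}{2}}}.$$

Repeating twice in total — each differentiation brings down another $(-u^2)$ — gives
$$\frac{d^{2}J}{da^{2}} = \int_{-\infty}^{\infty} - 2 u^{4} e^{- a u^{2}} \, du = - \frac{3 \sqrt{\pi}}{2 a^{\frac{5}{2}}},$$
and the integrand here is exactly the target integrand, so $I = - \frac{3 \sqrt{\pi}}{2 a^{\frac{5}{2}}}$.

Setting $a = 3$:
$$I = - \frac{\sqrt{3} \sqrt{\pi}}{18}.$$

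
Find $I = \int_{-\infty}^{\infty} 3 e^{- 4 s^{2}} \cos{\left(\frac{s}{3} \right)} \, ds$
$\frac{3 \sqrt{\pi}}{2 e^{\frac{1}{144}}}$

Let $b$ denote the cosine frequency and define $I(b) = \int_{-\infty}^{\infty} 3 e^{- 4 s^{2}} \cos{\left(b s \right)} \, ds$.

Differentiating under the integral sign,
$$I'(b) = \int_{-\infty}^{\infty} - 3 s e^{- 4 s^{2}} \sin{\left(b s \right)} \, ds.$$

Integrate $\int_{-\infty}^{\infty} s \sin(b s)\, e^{- 4 s^{2}}\, ds$ by parts with $u = \sin(b s)$ and $dv = s\, e^{- 4 s^{2}}\, ds$, giving $v = - \frac{e^{- 4 s^{2}}}{8}$. The boundary term vanishes and
$$\int_{-\infty}^{\infty} s \sin(b s)\, e^{- 4 s^{2}}\, ds = \frac{b}{8} \int_{-\infty}^{\infty} \cos(b s)\, e^{- 4 s^{2}}\, ds,$$
so $I'(b) = - \frac{b}{8}\, I(b)$.

This is a separable first-order ODE; solving with the initial condition $I(0) = \int_{-\infty}^{\infty} 3 e^{- 4 s^{2}}\,ds = \frac{3 \sqrt{\pi}}{2}$ gives
$$I(b) = \frac{3 \sqrt{\pi} e^{- \frac{b^{2}}{16}}}{2}.$$

Setting $b = \frac{1}{3}$:
$$I = \frac{3 \sqrt{\pi}}{2 e^{\frac{1}{144}}}.$$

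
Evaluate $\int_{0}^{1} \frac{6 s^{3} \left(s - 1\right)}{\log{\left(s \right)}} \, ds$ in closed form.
$\log{\left(\frac{15625}{4096} \right)}$

Consider the one-parameter family: let $I(a) = \int_{0}^{1} \frac{6 \left(s^{4} - s^{a}\right)}{\log{\left(s \right)}} \, ds$.

Since $\dfrac{\partial}{\partial a}\,s^{a} = s^{a} \ln s$, the $\ln s$ in the denominator cancels and
$$\frac{dI}{da} = \int_{0}^{1} -6 s^{a} \, ds = -6 \left[\frac{s^{a+1}}{a+1}\right]_0^1 = - \frac{6}{a + 1}.$$

Integrating with respect to $a$ gives $I(a) = \log{\left(\frac{15625}{\left(a + 1\right)^{6}} \right)} + C$.

At $a = 4$ the integrand is identically $0$, so $I(4) = 0$. The closed form gives $0$, hence $C = 0$.

Setting $a = 3$:
$$I = \log{\left(\frac{15625}{4096} \right)}.$$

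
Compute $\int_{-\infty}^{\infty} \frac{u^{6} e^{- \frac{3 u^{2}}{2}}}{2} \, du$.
$\frac{5 \sqrt{6} \sqrt{\pi}}{54}$

Start from the elementary integral
$$J(a) = \int_{-\infty}^{\infty} \frac{e^{- a u^{2}}}{2} \, du = \frac{\sqrt{\pi}}{2 \sqrt{a}}.$$

Differentiating under the integral sign brings down a factor of $(-u^2)$:
$$\frac{dJ}{da} = \int_{-\infty}^{\infty} - \frac{u^{2} e^{- a u^{2}}}{2} \, du = - \frac{\sqrt{\pi}}{4 a^{\frac{3}{2}}}.$$

Repeating $3$ times in total — each differentiation brings down another $(-u^2)$ — gives
$$\frac{d^{3}J}{da^{3}} = \int_{-\infty}^{\infty} - \frac{u^{6} e^{- a u^{2}}}{2} \, du = - \frac{15 \sqrt{\pi}}{16 a^{\frac{7}{2}}},$$
and the integrand here is $(-1)^{3}$ times the target integrand, so $I = (-1)^{3}\,\frac{d^{3}J}{da^{3}} = \frac{15 \sqrt{\pi}}{16 a^{\frac{7}{2}}}$.

Setting $a = \frac{3}{2}$:
$$I = \frac{5 \sqrt{6} \sqrt{\pi}}{54}.$$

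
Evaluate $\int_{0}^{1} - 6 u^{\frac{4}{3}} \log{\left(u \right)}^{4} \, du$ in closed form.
$- \frac{34992}{16807}$

Start from the elementary integral
$$J(a) = \int_{0}^{1} - 6 u^{a} \, du = - \frac{6}{a + 1}.$$

Differentiating under the integral sign brings down a factor of $\ln u$:
$$\frac{dJ}{da} = \int_{0}^{1} - 6 u^{a} \log{\left(u \right)} \, du = \frac{6}{\left(a + 1\right)^{2}}.$$

Repeating $4$ times in total — each differentiation brings down another $\ln u$ — gives
$$\frac{d^{4}J}{da^{4}} = \int_{0}^{1} - 6 u^{a} \log{\left(u \right)}^{4} \, du = - \frac{144}{\left(a + 1\right)^{5}},$$
and the integrand here is exactly the target integrand, so $I = - \frac{144}{\left(a + 1\right)^{5}}$.

Setting $a = \frac{4}{3}$:
$$I = - \frac{34992}{16807}.$$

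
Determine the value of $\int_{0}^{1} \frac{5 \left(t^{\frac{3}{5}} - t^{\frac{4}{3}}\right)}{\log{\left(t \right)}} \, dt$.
$- \log{\left(\frac{52521875}{7962624} \right)}$

Introduce a parameter $a$ in the exponent: let $I(a) = \int_{0}^{1} \frac{5 \left(t^{\frac{3}{5}} - t^{a}\right)}{\log{\left(t \right)}} \, dt$.

Since $\dfrac{\partial}{\partial a}\,t^{a} = t^{a} \ln t$, the $\ln t$ in the denominator cancels and
$$\frac{dI}{da} = \int_{0}^{1} -5 t^{a} \, dt = -5 \left[\frac{t^{a+1}}{a+1}\right]_0^1 = - \frac{5}{a + 1}.$$

Integrating with respect to $a$ gives $I(a) = - \log{\left(\frac{3125 \left(a + 1\right)^{5}}{32768} \right)} + C$.

At $a = \frac{3}{5}$ the integrand is identically $0$, so $I(\frac{3}{5}) = 0$. The closed form gives $0$, hence $C = 0$.

Setting $a = \frac{4}{3}$:
$$I = - \log{\left(\frac{52521875}{7962624} \right)}.$$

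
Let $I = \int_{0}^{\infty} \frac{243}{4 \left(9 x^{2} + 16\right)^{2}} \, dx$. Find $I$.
$\frac{81 \pi}{1024}$

Recall the elementary integral
$$J(a) = \int_{0}^{\infty} \frac{3}{4 \left(a^{2} + x^{2}\right)} \, dx = \frac{3 \pi}{8 a}.$$

Differentiating under the integral sign with respect to $a$,
$$\frac{dJ}{da} = \int_{0}^{\infty} - \frac{3 a}{2 \left(a^{2} + x^{2}\right)^{2}} \, dx = - \frac{3 \pi}{8 a^{2}},$$
so $\int_{0}^{\infty} \frac{3}{4 \left(a^{2} + x^{2}\right)^{2}} \, dx = \frac{3 \pi}{16 a^{3}}$.

Setting $a = \frac{4}{3}$:
$$I = \frac{81 \pi}{1024}.$$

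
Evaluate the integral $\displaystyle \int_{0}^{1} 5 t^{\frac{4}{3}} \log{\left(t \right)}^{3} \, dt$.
$- \frac{2430}{2401}$

Start from the elementary integral
$$J(a) = \int_{0}^{1} 5 t^{a} \, dt = \frac{5}{a + 1}.$$

Differentiating under the integral sign brings down a factor of $\ln t$:
$$\frac{dJ}{da} = \int_{0}^{1} 5 t^{a} \log{\left(t \right)} \, dt = - \frac{5}{\left(a + 1\right)^{2}}.$$

Repeating $3$ times in total — each differentiation brings down another $\ln t$ — gives
$$\frac{d^{3}J}{da^{3}} = \int_{0}^{1} 5 t^{a} \log{\left(t \right)}^{3} \, dt = - \frac{30}{\left(a + 1\right)^{4}},$$
and the integrand here is exactly the target integrand, so $I = - \frac{30}{\left(a + 1\right)^{4}}$.

Setting $a = \frac{4}{3}$:
$$I = - \frac{2430}{2401}.$$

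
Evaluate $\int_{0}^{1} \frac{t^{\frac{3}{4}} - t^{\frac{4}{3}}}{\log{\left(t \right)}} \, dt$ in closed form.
$\log{\left(\frac{3}{4} \right)}$

Introduce a parameter $a$ in the exponent: let $I(a) = \int_{0}^{1} \frac{- t^{\frac{4}{3}} + t^{a}}{\log{\left(t \right)}} \, dt$.

Since $\dfrac{\partial}{\partial a}\,t^{a} = t^{a} \ln t$, the $\ln t$ in the denominator cancels and
$$\frac{dI}{da} = \int_{0}^{1} t^{a} \, dt = \left[\frac{t^{a+1}}{a+1}\right]_0^1 = \frac{1}{a + 1}.$$

Integrating with respect to $a$ gives $I(a) = \log{\left(\frac{3 a}{7} + \frac{3}{7} \right)} + C$.

At $a = \frac{4}{3}$ the integrand is identically $0$, so $I(\frac{4}{3}) = 0$. The closed form gives $0$, hence $C = 0$.

Setting $a = \frac{3}{4}$:
$$I = \log{\left(\frac{3}{4} \right)}.$$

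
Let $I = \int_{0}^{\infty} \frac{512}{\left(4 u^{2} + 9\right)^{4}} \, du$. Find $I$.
$\frac{40 \pi}{2187}$

Recall the elementary integral
$$J(a) = \int_{0}^{\infty} \frac{2}{a^{2} + u^{2}} \, du = \frac{\pi}{a}.$$

Differentiating under the integral sign with respect to $a$,
$$\frac{dJ}{da} = \int_{0}^{\infty} - \frac{4 a}{\left(a^{2} + u^{2}\right)^{2}} \, du = - \frac{\pi}{a^{2}},$$
so $\int_{0}^{\infty} \frac{2}{\left(a^{2} + u^{2}\right)^{2}} \, du = \frac{\pi}{2 a^{3}}$.

Repeating — each differentiation of $1/(u^2+a^2)^j$ produces $-2ja/(u^2+a^2)^{j+1}$ — and dividing through by $-2ja$ at each step yields, after $3$ differentiations in total,
$$\int_{0}^{\infty} \frac{2}{\left(a^{2} + u^{2}\right)^{4}} \, du = \frac{5 \pi}{16 a^{7}}.$$

Setting $a = \frac{3}{2}$:
$$I = \frac{40 \pi}{2187}.$$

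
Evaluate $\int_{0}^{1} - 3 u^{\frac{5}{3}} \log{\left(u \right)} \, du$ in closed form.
$\frac{27}{64}$

Consider the simpler parametrised integral
$$J(a) = \int_{0}^{1} - 3 u^{a} \, du = - \frac{3}{a + 1}.$$

Differentiating under the integral sign brings down a factor of $\ln u$:
$$\frac{dJ}{da} = \int_{0}^{1} - 3 u^{a} \log{\left(u \right)} \, du = \frac{3}{\left(a + 1\right)^{2}}.$$

The integral on the left is $I$, so $I = \frac{3}{\left(a + 1\right)^{2}}$.

Setting $a = \frac{5}{3}$:
$$I = \frac{27}{64}.$$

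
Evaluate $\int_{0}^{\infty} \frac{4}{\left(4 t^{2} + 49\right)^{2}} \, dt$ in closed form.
$\frac{\pi}{686}$

Start from the standard arctangent integral
$$J(a) = \int_{0}^{\infty} \frac{1}{4 \left(a^{2} + t^{2}\right)} \, dt = \frac{\pi}{8 a}.$$

Differentiating under the integral sign with respect to $a$,
$$\frac{dJ}{da} = \int_{0}^{\infty} - \frac{a}{2 \left(a^{2} + t^{2}\right)^{2}} \, dt = - \frac{\pi}{8 a^{2}},$$
so $\int_{0}^{\infty} \frac{1}{4 \left(a^{2} + t^{2}\right)^{2}} \, dt = \frac{\pi}{16 a^{3}}$.

Setting $a = \frac{7}{2}$:
$$I = \frac{\pi}{686}.$$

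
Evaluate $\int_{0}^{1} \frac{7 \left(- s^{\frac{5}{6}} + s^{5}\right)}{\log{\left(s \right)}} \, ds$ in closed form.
$\log{\left(\frac{78364164096}{19487171} \right)}$

Consider the one-parameter family: let $I(a) = \int_{0}^{1} \frac{7 \left(- s^{\frac{5}{6}} + s^{a}\right)}{\log{\left(s \right)}} \, ds$.

Since $\dfrac{\partial}{\partial a}\,s^{a} = s^{a} \ln s$, the $\ln s$ in the denominator cancels and
$$\frac{dI}{da} = \int_{0}^{1} 7 s^{a} \, ds = 7 \left[\frac{s^{a+1}}{a+1}\right]_0^1 = \frac{7}{a + 1}.$$

Integrating with respect to $a$ gives $I(a) = \log{\left(\frac{279936 \left(a + 1\right)^{7}}{19487171} \right)} + C$.

At $a = \frac{5}{6}$ the integrand is identically $0$, so $I(\frac{5}{6}) = 0$. The closed form gives $0$, hence $C = 0$.

Setting $a = 5$:
$$I = \log{\left(\frac{78364164096}{19487171} \right)}.$$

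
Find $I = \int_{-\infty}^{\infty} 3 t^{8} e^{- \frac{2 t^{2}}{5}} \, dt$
$\frac{196875 \sqrt{10} \sqrt{\pi}}{512}$

Begin with the known integral
$$J(a) = \int_{-\infty}^{\infty} 3 e^{- a t^{2}} \, dt = \frac{3 \sqrt{\pi}}{\sqrt{a}}.$$

Differentiating under the integral sign brings down a factor of $(-t^2)$:
$$\frac{dJ}{da} = \int_{-\infty}^{\infty} - 3 t^{2} e^{- a t^{2}} \, dt = - \frac{3 \sqrt{\pi}}{2 a^{\frac{3}{2}}}.$$

Repeating $4$ times in total — each differentiation brings down another $(-t^2)$ — gives
$$\frac{d^{4}J}{da^{4}} = \int_{-\infty}^{\infty} 3 t^{8} e^{- a t^{2}} \, dt = \frac{315 \sqrt{\pi}}{16 a^{\frac{9}{2}}},$$
and the integrand here is exactly the target integrand, so $I = \frac{315 \sqrt{\pi}}{16 a^{\frac{9}{2}}}$.

Setting $a = \frac{2}{5}$:
$$I = \frac{196875 \sqrt{10} \sqrt{\pi}}{512}.$$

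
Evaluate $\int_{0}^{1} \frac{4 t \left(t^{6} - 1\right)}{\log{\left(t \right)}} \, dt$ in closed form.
$\log{\left(256 \right)}$

Introduce a parameter $a$ in the exponent: let $I(a) = \int_{0}^{1} \frac{4 \left(t^{7} - t^{a}\right)}{\log{\left(t \right)}} \, dt$.

Since $\dfrac{\partial}{\partial a}\,t^{a} = t^{a} \ln t$, the $\ln t$ in the denominator cancels and
$$\frac{dI}{da} = \int_{0}^{1} -4 t^{a} \, dt = -4 \left[\frac{t^{a+1}}{a+1}\right]_0^1 = - \frac{4}{a + 1}.$$

Integrating with respect to $a$ gives $I(a) = - \log{\left(\frac{\left(a + 1\right)^{4}}{4096} \right)} + C$.

At $a = 7$ the integrand is identically $0$, so $I(7) = 0$. The closed form gives $0$, hence $C = 0$.

Setting $a = 1$:
$$I = \log{\left(256 \right)}.$$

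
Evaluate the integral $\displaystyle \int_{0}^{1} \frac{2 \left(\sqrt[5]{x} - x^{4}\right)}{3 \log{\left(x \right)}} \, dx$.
$\log{\left(\frac{30^{\frac{2}{3}}}{25} \right)}$

Consider the one-parameter family: let $I(a) = \int_{0}^{1} \frac{2 \left(\sqrt[5]{x} - x^{a}\right)}{3 \log{\left(x \right)}} \, dx$.

Since $\dfrac{\partial}{\partial a}\,x^{a} = x^{a} \ln x$, the $\ln x$ in the denominator cancels and
$$\frac{dI}{da} = \int_{0}^{1} - \frac{2}{3} x^{a} \, dx = - \frac{2}{3} \left[\frac{x^{a+1}}{a+1}\right]_0^1 = - \frac{2}{3 a + 3}.$$

Integrating with respect to $a$ gives $I(a) = - \frac{2 \log{\left(a + 1 \right)}}{3} - \frac{2 \log{\left(5 \right)}}{3} + \frac{2 \log{\left(6 \right)}}{3} + C$.

At $a = \frac{1}{5}$ the integrand is identically $0$, so $I(\frac{1}{5}) = 0$. The closed form gives $0$, hence $C = 0$.

Setting $a = 4$:
$$I = \log{\left(\frac{30^{\frac{2}{3}}}{25} \right)}.$$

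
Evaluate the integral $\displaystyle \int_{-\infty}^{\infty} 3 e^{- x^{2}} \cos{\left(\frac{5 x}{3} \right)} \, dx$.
$\frac{3 \sqrt{\pi}}{e^{\frac{25}{36}}}$

Let $b$ denote the cosine frequency and define $I(b) = \int_{-\infty}^{\infty} 3 e^{- x^{2}} \cos{\left(b x \right)} \, dx$.

Differentiating under the integral sign,
$$I'(b) = \int_{-\infty}^{\infty} - 3 x e^{- x^{2}} \sin{\left(b x \right)} \, dx.$$

Integrate $\int_{-\infty}^{\infty} x \sin(b x)\, e^{- x^{2}}\, dx$ by parts with $u = \sin(b x)$ and $dv = x\, e^{- x^{2}}\, dx$, giving $v = - \frac{e^{- x^{2}}}{2}$. The boundary term vanishes and
$$\int_{-\infty}^{\infty} x \sin(b x)\, e^{- x^{2}}\, dx = \frac{b}{2} \int_{-\infty}^{\infty} \cos(b x)\, e^{- x^{2}}\, dx,$$
so $I'(b) = - \frac{b}{2}\, I(b)$.

This is a separable first-order ODE; solving with the initial condition $I(0) = \int_{-\infty}^{\infty} 3 e^{- x^{2}}\,dx = 3 \sqrt{\pi}$ gives
$$I(b) = 3 \sqrt{\pi} e^{- \frac{b^{2}}{4}}.$$

Setting $b = \frac{5}{3}$:
$$I = \frac{3 \sqrt{\pi}}{e^{\frac{25}{36}}}.$$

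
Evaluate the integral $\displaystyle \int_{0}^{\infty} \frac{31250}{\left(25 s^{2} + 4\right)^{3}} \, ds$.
$\frac{9375 \pi}{256}$

Begin with the known result
$$J(a) = \int_{0}^{\infty} \frac{2}{a^{2} + s^{2}} \, ds = \frac{\pi}{a}.$$

Differentiating under the integral sign with respect to $a$,
$$\frac{dJ}{da} = \int_{0}^{\infty} - \frac{4 a}{\left(a^{2} + s^{2}\right)^{2}} \, ds = - \frac{\pi}{a^{2}},$$
so $\int_{0}^{\infty} \frac{2}{\left(a^{2} + s^{2}\right)^{2}} \, ds = \frac{\pi}{2 a^{3}}$.

Repeating — each differentiation of $1/(s^2+a^2)^j$ produces $-2ja/(s^2+a^2)^{j+1}$ — and dividing through by $-2ja$ at each step yields, after $2$ differentiations in total,
$$\int_{0}^{\infty} \frac{2}{\left(a^{2} + s^{2}\right)^{3}} \, ds = \frac{3 \pi}{8 a^{5}}.$$

Setting $a = \frac{2}{5}$:
$$I = \frac{9375 \pi}{256}.$$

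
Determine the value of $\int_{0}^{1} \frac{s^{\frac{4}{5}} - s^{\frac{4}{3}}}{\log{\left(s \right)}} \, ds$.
$\log{\left(\frac{27}{35} \right)}$

Replace the exponent $\frac{4}{5}$ by a parameter $a$: let $I(a) = \int_{0}^{1} \frac{- s^{\frac{4}{3}} + s^{a}}{\log{\left(s \right)}} \, ds$.

Since $\dfrac{\partial}{\partial a}\,s^{a} = s^{a} \ln s$, the $\ln s$ in the denominator cancels and
$$\frac{dI}{da} = \int_{0}^{1} s^{a} \, ds = \left[\frac{s^{a+1}}{a+1}\right]_0^1 = \frac{1}{a + 1}.$$

Integrating with respect to $a$ gives $I(a) = \log{\left(\frac{3 a}{7} + \frac{3}{7} \right)} + C$.

At $a = \frac{4}{3}$ the integrand is identically $0$, so $I(\frac{4}{3}) = 0$. The closed form gives $0$, hence $C = 0$.

Setting $a = \frac{4}{5}$:
$$I = \log{\left(\frac{27}{35} \right)}.$$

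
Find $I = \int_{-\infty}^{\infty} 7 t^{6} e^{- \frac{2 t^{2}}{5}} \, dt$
$\frac{13125 \sqrt{10} \sqrt{\pi}}{128}$

Begin with the known integral
$$J(a) = \int_{-\infty}^{\infty} 7 e^{- a t^{2}} \, dt = \frac{7 \sqrt{\pi}}{\sqrt{a}}.$$

Differentiating under the integral sign brings down a factor of $(-t^2)$:
$$\frac{dJ}{da} = \int_{-\infty}^{\infty} - 7 t^{2} e^{- a t^{2}} \, dt = - \frac{7 \sqrt{\pi}}{2 a^{\frac{3}{2}}}.$$

Repeating $3$ times in total — each differentiation brings down another $(-t^2)$ — gives
$$\frac{d^{3}J}{da^{3}} = \int_{-\infty}^{\infty} - 7 t^{6} e^{- a t^{2}} \, dt = - \frac{105 \sqrt{\pi}}{8 a^{\frac{7}{2}}},$$
and the integrand here is $(-1)^{3}$ times the target integrand, so $I = (-1)^{3}\,\frac{d^{3}J}{da^{3}} = \frac{105 \sqrt{\pi}}{8 a^{\frac{7}{2}}}$.

Setting $a = \frac{2}{5}$:
$$I = \frac{13125 \sqrt{10} \sqrt{\pi}}{128}.$$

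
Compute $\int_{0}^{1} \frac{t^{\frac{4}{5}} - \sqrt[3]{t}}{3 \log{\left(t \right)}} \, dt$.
$\log{\left(\frac{3 \sqrt[3]{2} \cdot 5^{\frac{2}{3}}}{10} \right)}$

Consider the one-parameter family: let $I(a) = \int_{0}^{1} \frac{- \sqrt[3]{t} + t^{a}}{3 \log{\left(t \right)}} \, dt$.

Since $\dfrac{\partial}{\partial a}\,t^{a} = t^{a} \ln t$, the $\ln t$ in the denominator cancels and
$$\frac{dI}{da} = \int_{0}^{1} \frac{1}{3} t^{a} \, dt = \frac{1}{3} \left[\frac{t^{a+1}}{a+1}\right]_0^1 = \frac{1}{3 \left(a + 1\right)}.$$

Integrating with respect to $a$ gives $I(a) = \log{\left(\frac{\sqrt[3]{6} \sqrt[3]{a + 1}}{2} \right)} + C$.

At $a = \frac{1}{3}$ the integrand is identically $0$, so $I(\frac{1}{3}) = 0$. The closed form gives $0$, hence $C = 0$.

Setting $a = \frac{4}{5}$:
$$I = \log{\left(\frac{3 \sqrt[3]{2} \cdot 5^{\frac{2}{3}}}{10} \right)}.$$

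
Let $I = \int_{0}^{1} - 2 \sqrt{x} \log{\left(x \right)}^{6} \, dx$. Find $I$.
$- \frac{20480}{243}$

Begin with the known integral
$$J(a) = \int_{0}^{1} - 2 x^{a} \, dx = - \frac{2}{a + 1}.$$

Differentiating under the integral sign brings down a factor of $\ln x$:
$$\frac{dJ}{da} = \int_{0}^{1} - 2 x^{a} \log{\left(x \right)} \, dx = \frac{2}{\left(a + 1\right)^{2}}.$$

Repeating $6$ times in total — each differentiation brings down another $\ln x$ — gives
$$\frac{d^{6}J}{da^{6}} = \int_{0}^{1} - 2 x^{a} \log{\left(x \right)}^{6} \, dx = - \frac{1440}{\left(a + 1\right)^{7}},$$
and the integrand here is exactly the target integrand, so $I = - \frac{1440}{\left(a + 1\right)^{7}}$.

Setting $a = \frac{1}{2}$:
$$I = - \frac{20480}{243}.$$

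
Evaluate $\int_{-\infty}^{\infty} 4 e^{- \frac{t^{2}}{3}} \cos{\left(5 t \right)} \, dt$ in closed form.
$\frac{4 \sqrt{3} \sqrt{\pi}}{e^{\frac{75}{4}}}$

Treat the cosine frequency as a parameter and define $I(b) = \int_{-\infty}^{\infty} 4 e^{- \frac{t^{2}}{3}} \cos{\left(b t \right)} \, dt$.

Differentiating under the integral sign,
$$I'(b) = \int_{-\infty}^{\infty} - 4 t e^{- \frac{t^{2}}{3}} \sin{\left(b t \right)} \, dt.$$

Integrate $\int_{-\infty}^{\infty} t \sin(b t)\, e^{- \frac{t^{2}}{3}}\, dt$ by parts with $u = \sin(b t)$ and $dv = t\, e^{- \frac{t^{2}}{3}}\, dt$, giving $v = - \frac{3 e^{- \frac{t^{2}}{3}}}{2}$. The boundary term vanishes and
$$\int_{-\infty}^{\infty} t \sin(b t)\, e^{- \frac{t^{2}}{3}}\, dt = \frac{3 b}{2} \int_{-\infty}^{\infty} \cos(b t)\, e^{- \frac{t^{2}}{3}}\, dt,$$
so $I'(b) = - \frac{3 b}{2}\, I(b)$.

This is a separable first-order ODE; solving with the initial condition $I(0) = \int_{-\infty}^{\infty} 4 e^{- \frac{t^{2}}{3}}\,dt = 4 \sqrt{3} \sqrt{\pi}$ gives
$$I(b) = 4 \sqrt{3} \sqrt{\pi} e^{- \frac{3 b^{2}}{4}}.$$

Setting $b = 5$:
$$I = \frac{4 \sqrt{3} \sqrt{\pi}}{e^{\frac{75}{4}}}.$$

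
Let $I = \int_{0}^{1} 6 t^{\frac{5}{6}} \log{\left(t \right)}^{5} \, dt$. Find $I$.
$- \frac{33592320}{1771561}$

Start from the elementary integral
$$J(a) = \int_{0}^{1} 6 t^{a} \, dt = \frac{6}{a + 1}.$$

Differentiating under the integral sign brings down a factor of $\ln t$:
$$\frac{dJ}{da} = \int_{0}^{1} 6 t^{a} \log{\left(t \right)} \, dt = - \frac{6}{\left(a + 1\right)^{2}}.$$

Repeating $5$ times in total — each differentiation brings down another $\ln t$ — gives
$$\frac{d^{5}J}{da^{5}} = \int_{0}^{1} 6 t^{a} \log{\left(t \right)}^{5} \, dt = - \frac{720}{\left(a + 1\right)^{6}},$$
and the integrand here is exactly the target integrand, so $I = - \frac{720}{\left(a + 1\right)^{6}}$.

Setting $a = \frac{5}{6}$:
$$I = - \frac{33592320}{1771561}.$$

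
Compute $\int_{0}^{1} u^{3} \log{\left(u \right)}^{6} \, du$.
$\frac{45}{1024}$

Begin with the known integral
$$J(a) = \int_{0}^{1} u^{a} \, du = \frac{1}{a + 1}.$$

Differentiating under the integral sign brings down a factor of $\ln u$:
$$\frac{dJ}{da} = \int_{0}^{1} u^{a} \log{\left(u \right)} \, du = - \frac{1}{\left(a + 1\right)^{2}}.$$

Repeating $6$ times in total — each differentiation brings down another $\ln u$ — gives
$$\frac{d^{6}J}{da^{6}} = \int_{0}^{1} u^{a} \log{\left(u \right)}^{6} \, du = \frac{720}{\left(a + 1\right)^{7}},$$
and the integrand here is exactly the target integrand, so $I = \frac{720}{\left(a + 1\right)^{7}}$.

Setting $a = 3$:
$$I = \frac{45}{1024}.$$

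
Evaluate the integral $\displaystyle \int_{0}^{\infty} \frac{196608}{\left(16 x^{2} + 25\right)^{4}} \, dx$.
$\frac{1536 \pi}{15625}$

Recall the elementary integral
$$J(a) = \int_{0}^{\infty} \frac{3}{a^{2} + x^{2}} \, dx = \frac{3 \pi}{2 a}.$$

Differentiating under the integral sign with respect to $a$,
$$\frac{dJ}{da} = \int_{0}^{\infty} - \frac{6 a}{\left(a^{2} + x^{2}\right)^{2}} \, dx = - \frac{3 \pi}{2 a^{2}},$$
so $\int_{0}^{\infty} \frac{3}{\left(a^{2} + x^{2}\right)^{2}} \, dx = \frac{3 \pi}{4 a^{3}}$.

Repeating — each differentiation of $1/(x^2+a^2)^j$ produces $-2ja/(x^2+a^2)^{j+1}$ — and dividing through by $-2ja$ at each step yields, after $3$ differentiations in total,
$$\int_{0}^{\infty} \frac{3}{\left(a^{2} + x^{2}\right)^{4}} \, dx = \frac{15 \pi}{32 a^{7}}.$$

Setting $a = \frac{5}{4}$:
$$I = \frac{1536 \pi}{15625}.$$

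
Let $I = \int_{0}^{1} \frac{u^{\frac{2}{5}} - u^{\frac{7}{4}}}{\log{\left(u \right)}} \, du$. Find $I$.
$- \log{\left(55 \right)} + \log{\left(28 \right)}$

Replace the exponent $\frac{7}{4}$ by a parameter $a$: let $I(a) = \int_{0}^{1} \frac{u^{\frac{2}{5}} - u^{a}}{\log{\left(u \right)}} \, du$.

Since $\dfrac{\partial}{\partial a}\,u^{a} = u^{a} \ln u$, the $\ln u$ in the denominator cancels and
$$\frac{dI}{da} = \int_{0}^{1} -1 u^{a} \, du = -1 \left[\frac{u^{a+1}}{a+1}\right]_0^1 = - \frac{1}{a + 1}.$$

Integrating with respect to $a$ gives $I(a) = - \log{\left(\frac{5 a}{7} + \frac{5}{7} \right)} + C$.

At $a = \frac{2}{5}$ the integrand is identically $0$, so $I(\frac{2}{5}) = 0$. The closed form gives $0$, hence $C = 0$.

Setting $a = \frac{7}{4}$:
$$I = - \log{\left(55 \right)} + \log{\left(28 \right)}.$$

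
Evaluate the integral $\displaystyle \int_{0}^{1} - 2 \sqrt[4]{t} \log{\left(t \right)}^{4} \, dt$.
$- \frac{49152}{3125}$

Consider the simpler parametrised integral
$$J(a) = \int_{0}^{1} - 2 t^{a} \, dt = - \frac{2}{a + 1}.$$

Differentiating under the integral sign brings down a factor of $\ln t$:
$$\frac{dJ}{da} = \int_{0}^{1} - 2 t^{a} \log{\left(t \right)} \, dt = \frac{2}{\left(a + 1\right)^{2}}.$$

Repeating $4$ times in total — each differentiation brings down another $\ln t$ — gives
$$\frac{d^{4}J}{da^{4}} = \int_{0}^{1} - 2 t^{a} \log{\left(t \right)}^{4} \, dt = - \frac{48}{\left(a + 1\right)^{5}},$$
and the integrand here is exactly the target integrand, so $I = - \frac{48}{\left(a + 1\right)^{5}}$.

Setting $a = \frac{1}{4}$:
$$I = - \frac{49152}{3125}.$$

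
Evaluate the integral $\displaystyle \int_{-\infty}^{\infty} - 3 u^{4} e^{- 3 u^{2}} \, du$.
$- \frac{\sqrt{3} \sqrt{\pi}}{12}$

Start from the elementary integral
$$J(a) = \int_{-\infty}^{\infty} - 3 e^{- a u^{2}} \, du = - \frac{3 \sqrt{\pi}}{\sqrt{a}}.$$

Differentiating under the integral sign brings down a factor of $(-u^2)$:
$$\frac{dJ}{da} = \int_{-\infty}^{\infty} 3 u^{2} e^{- a u^{2}} \, du = \frac{3 \sqrt{\pi}}{2 a^{\frac{3}{2}}}.$$

Repeating twice in total — each differentiation brings down another $(-u^2)$ — gives
$$\frac{d^{2}J}{da^{2}} = \int_{-\infty}^{\infty} - 3 u^{4} e^{- a u^{2}} \, du = - \frac{9 \sqrt{\pi}}{4 a^{\frac{5}{2}}},$$
and the integrand here is exactly the target integrand, so $I = - \frac{9 \sqrt{\pi}}{4 a^{\frac{5}{2}}}$.

Setting $a = 3$:
$$I = - \frac{\sqrt{3} \sqrt{\pi}}{12}.$$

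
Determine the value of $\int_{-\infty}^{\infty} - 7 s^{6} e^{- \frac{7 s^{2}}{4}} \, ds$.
$- \frac{240 \sqrt{7} \sqrt{\pi}}{343}$

Begin with the known integral
$$J(a) = \int_{-\infty}^{\infty} - 7 e^{- a s^{2}} \, ds = - \frac{7 \sqrt{\pi}}{\sqrt{a}}.$$

Differentiating under the integral sign brings down a factor of $(-s^2)$:
$$\frac{dJ}{da} = \int_{-\infty}^{\infty} 7 s^{2} e^{- a s^{2}} \, ds = \frac{7 \sqrt{\pi}}{2 a^{\frac{3}{2}}}.$$

Repeating $3$ times in total — each differentiation brings down another $(-s^2)$ — gives
$$\frac{d^{3}J}{da^{3}} = \int_{-\infty}^{\infty} 7 s^{6} e^{- a s^{2}} \, ds = \frac{105 \sqrt{\pi}}{8 a^{\frac{7}{2}}},$$
and the integrand here is $(-1)^{3}$ times the target integrand, so $I = (-1)^{3}\,\frac{d^{3}J}{da^{3}} = - \frac{105 \sqrt{\pi}}{8 a^{\frac{7}{2}}}$.

Setting $a = \frac{7}{4}$:
$$I = - \frac{240 \sqrt{7} \sqrt{\pi}}{343}.$$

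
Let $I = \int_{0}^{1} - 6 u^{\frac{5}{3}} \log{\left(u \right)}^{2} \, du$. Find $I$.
$- \frac{81}{128}$

Start from the elementary integral
$$J(a) = \int_{0}^{1} - 6 u^{a} \, du = - \frac{6}{a + 1}.$$

Differentiating under the integral sign brings down a factor of $\ln u$:
$$\frac{dJ}{da} = \int_{0}^{1} - 6 u^{a} \log{\left(u \right)} \, du = \frac{6}{\left(a + 1\right)^{2}}.$$

Repeating twice in total — each differentiation brings down another $\ln u$ — gives
$$\frac{d^{2}J}{da^{2}} = \int_{0}^{1} - 6 u^{a} \log{\left(u \right)}^{2} \, du = - \frac{12}{\left(a + 1\right)^{3}},$$
and the integrand here is exactly the target integrand, so $I = - \frac{12}{\left(a + 1\right)^{3}}$.

Setting $a = \frac{5}{3}$:
$$I = - \frac{81}{128}.$$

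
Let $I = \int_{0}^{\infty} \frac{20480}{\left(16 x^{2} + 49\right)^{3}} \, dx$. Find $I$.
$\frac{960 \pi}{16807}$

Begin with the known result
$$J(a) = \int_{0}^{\infty} \frac{5}{a^{2} + x^{2}} \, dx = \frac{5 \pi}{2 a}.$$

Differentiating under the integral sign with respect to $a$,
$$\frac{dJ}{da} = \int_{0}^{\infty} - \frac{10 a}{\left(a^{2} + x^{2}\right)^{2}} \, dx = - \frac{5 \pi}{2 a^{2}},$$
so $\int_{0}^{\infty} \frac{5}{\left(a^{2} + x^{2}\right)^{2}} \, dx = \frac{5 \pi}{4 a^{3}}$.

Repeating — each differentiation of $1/(x^2+a^2)^j$ produces $-2ja/(x^2+a^2)^{j+1}$ — and dividing through by $-2ja$ at each step yields, after $2$ differentiations in total,
$$\int_{0}^{\infty} \frac{5}{\left(a^{2} + x^{2}\right)^{3}} \, dx = \frac{15 \pi}{16 a^{5}}.$$

Setting $a = \frac{7}{4}$:
$$I = \frac{960 \pi}{16807}.$$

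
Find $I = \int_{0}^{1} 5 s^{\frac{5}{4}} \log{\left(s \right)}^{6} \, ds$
$\frac{6553600}{531441}$

Start from the elementary integral
$$J(a) = \int_{0}^{1} 5 s^{a} \, ds = \frac{5}{a + 1}.$$

Differentiating under the integral sign brings down a factor of $\ln s$:
$$\frac{dJ}{da} = \int_{0}^{1} 5 s^{a} \log{\left(s \right)} \, ds = - \frac{5}{\left(a + 1\right)^{2}}.$$

Repeating $6$ times in total — each differentiation brings down another $\ln s$ — gives
$$\frac{d^{6}J}{da^{6}} = \int_{0}^{1} 5 s^{a} \log{\left(s \right)}^{6} \, ds = \frac{3600}{\left(a + 1\right)^{7}},$$
and the integrand here is exactly the target integrand, so $I = \frac{3600}{\left(a + 1\right)^{7}}$.

Setting $a = \frac{5}{4}$:
$$I = \frac{6553600}{531441}.$$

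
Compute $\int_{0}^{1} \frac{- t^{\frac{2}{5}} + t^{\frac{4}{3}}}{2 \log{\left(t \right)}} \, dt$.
$- \log{\left(3 \right)} + \frac{\log{\left(15 \right)}}{2}$

Consider the one-parameter family: let $I(a) = \int_{0}^{1} \frac{- t^{\frac{2}{5}} + t^{a}}{2 \log{\left(t \right)}} \, dt$.

Since $\dfrac{\partial}{\partial a}\,t^{a} = t^{a} \ln t$, the $\ln t$ in the denominator cancels and
$$\frac{dI}{da} = \int_{0}^{1} \frac{1}{2} t^{a} \, dt = \frac{1}{2} \left[\frac{t^{a+1}}{a+1}\right]_0^1 = \frac{1}{2 \left(a + 1\right)}.$$

Integrating with respect to $a$ gives $I(a) = \log{\left(\frac{\sqrt{35} \sqrt{a + 1}}{7} \right)} + C$.

At $a = \frac{2}{5}$ the integrand is identically $0$, so $I(\frac{2}{5}) = 0$. The closed form gives $0$, hence $C = 0$.

Setting $a = \frac{4}{3}$:
$$I = - \log{\left(3 \right)} + \frac{\log{\left(15 \right)}}{2}.$$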